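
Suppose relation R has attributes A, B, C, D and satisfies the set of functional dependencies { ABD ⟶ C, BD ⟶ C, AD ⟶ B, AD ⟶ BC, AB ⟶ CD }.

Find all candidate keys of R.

{A, B}⁺: AB→CD adds C, D → {A, B, C, D}.
{A, D}⁺: AD→B adds B; AD→BC adds C → {A, B, C, D}.
Any other superkey contains one of these as a subset, so there are no further candidate keys.

{A, B}, {A, D}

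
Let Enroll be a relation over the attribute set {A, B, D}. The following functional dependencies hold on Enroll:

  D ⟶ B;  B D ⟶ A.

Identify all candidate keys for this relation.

{D}⁺: D→B adds B; BD→A adds A → {A, B, D}.

D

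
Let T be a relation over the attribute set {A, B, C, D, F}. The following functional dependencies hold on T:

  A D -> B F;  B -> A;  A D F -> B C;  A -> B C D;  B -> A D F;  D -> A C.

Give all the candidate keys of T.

{A}⁺: A→BCD adds B, C, D; B→ADF adds F → {A, B, C, D, F}.
{B}⁺: B→A adds A; A→BCD adds C, D; B→ADF adds F → {A, B, C, D, F}.
{D}⁺: D→AC adds A, C; AD→BF adds B, F → {A, B, C, D, F}.

{A}; {B}; {D}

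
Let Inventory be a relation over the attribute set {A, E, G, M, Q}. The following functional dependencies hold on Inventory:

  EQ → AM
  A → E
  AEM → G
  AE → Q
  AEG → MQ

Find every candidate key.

(A), (E, Q)

{A}⁺: A→E adds E; AE→Q adds Q; EQ→AM adds M; AEM→G adds G → {A, E, G, M, Q}.
{E, Q}⁺: EQ→AM adds A, M; AEM→G adds G → {A, E, G, M, Q}.
Any other superkey contains one of these as a subset, so there are no further candidate keys.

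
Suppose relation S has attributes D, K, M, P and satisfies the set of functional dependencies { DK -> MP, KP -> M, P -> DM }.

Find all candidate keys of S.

(D, K), (K, P)

Attribute K never appears on the right-hand side of any dependency, so K must belong to every candidate key.
{K}⁺ = {K}, which is not all of the schema, so we must add further attributes.
{D, K}⁺: DK→MP adds M, P → {D, K, M, P}.
{K, P}⁺: KP→M adds M; P→DM adds D → {D, K, M, P}.
Any other superkey contains one of these as a subset, so there are no further candidate keys.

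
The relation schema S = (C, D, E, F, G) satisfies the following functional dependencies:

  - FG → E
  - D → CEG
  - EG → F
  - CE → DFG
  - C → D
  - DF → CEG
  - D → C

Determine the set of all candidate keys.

{C}⁺: C→D adds D; D→CEG adds E, G; EG→F adds F → {C, D, E, F, G}.
{D}⁺: D→CEG adds C, E, G; EG→F adds F → {C, D, E, F, G}.
Any other superkey contains one of these as a subset, so there are no further candidate keys.

C, D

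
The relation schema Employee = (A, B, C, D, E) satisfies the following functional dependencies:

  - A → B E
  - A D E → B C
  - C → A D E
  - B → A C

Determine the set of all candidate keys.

{A}⁺: A→BE adds B, E; B→AC adds C; C→ADE adds D → {A, B, C, D, E}.
{B}⁺: B→AC adds A, C; A→BE adds E; C→ADE adds D → {A, B, C, D, E}.
{C}⁺: C→ADE adds A, D, E; A→BE adds B → {A, B, C, D, E}.

{A}; {B}; {C}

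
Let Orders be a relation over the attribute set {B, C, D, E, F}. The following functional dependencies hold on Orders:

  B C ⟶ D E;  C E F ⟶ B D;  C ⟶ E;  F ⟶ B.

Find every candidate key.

{C, F}

Attributes C, F never appear on any right-hand side, so every candidate key must contain {C, F}.
{C, F}⁺ = {B, C, D, E, F}, which is all of the schema, so {C, F} is the only candidate key.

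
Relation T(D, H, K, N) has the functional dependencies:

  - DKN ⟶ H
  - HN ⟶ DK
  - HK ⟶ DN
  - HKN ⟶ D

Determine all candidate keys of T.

{H, K}⁺: HK→DN adds D, N → {D, H, K, N}.
{H, N}⁺: HN→DK adds D, K → {D, H, K, N}.
{D, K, N}⁺: DKN→H adds H → {D, H, K, N}.
Any other superkey contains one of these as a subset, so there are no further candidate keys.

{H, K}; {H, N}; {D, K, N}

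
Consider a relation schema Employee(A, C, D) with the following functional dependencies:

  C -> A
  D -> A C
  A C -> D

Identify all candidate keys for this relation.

{C}⁺: C→A adds A; AC→D adds D → {A, C, D}.
{D}⁺: D→AC adds A, C → {A, C, D}.
Any other superkey contains one of these as a subset, so there are no further candidate keys.

(C), (D)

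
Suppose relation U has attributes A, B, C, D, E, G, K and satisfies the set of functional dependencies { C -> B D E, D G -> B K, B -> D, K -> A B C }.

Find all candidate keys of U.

{B, G}⁺: B→D adds D; DG→BK adds K; K→ABC adds A, C; C→BDE adds E → {A, B, C, D, E, G, K}. Minimal: {G}⁺ = {G}; {B}⁺ = {B, D} — none reach the full schema.
{C, G}⁺: C→BDE adds B, D, E; DG→BK adds K; K→ABC adds A → {A, B, C, D, E, G, K}. Minimal: {G}⁺ = {G}; {C}⁺ = {B, C, D, E} — none reach the full schema.
{D, G}⁺: DG→BK adds B, K; K→ABC adds A, C; C→BDE adds E → {A, B, C, D, E, G, K}. Minimal: {G}⁺ = {G}; {D}⁺ = {D} — none reach the full schema.
{G, K}⁺: K→ABC adds A, B, C; C→BDE adds D, E → {A, B, C, D, E, G, K}. Minimal: {K}⁺ = {A, B, C, D, E, K}; {G}⁺ = {G} — none reach the full schema.

(B, G); (C, G); (D, G); (G, K)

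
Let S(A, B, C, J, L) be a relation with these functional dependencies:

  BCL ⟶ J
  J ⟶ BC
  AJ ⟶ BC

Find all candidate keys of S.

Attributes A, L never appear on any right-hand side, so every candidate key must contain {A, L}.
{A, L}⁺ = {A, L}, which is not all of the schema, so we must add further attributes.
{A, J, L}⁺: J→BC adds B, C → {A, B, C, J, L}. Minimal: {J, L}⁺ = {B, C, J, L}; {A, L}⁺ = {A, L}; {A, J}⁺ = {A, B, C, J} — none reach the full schema.
{A, B, C, L}⁺: BCL→J adds J → {A, B, C, J, L}. Minimal: {B, C, L}⁺ = {B, C, J, L}; {A, C, L}⁺ = {A, C, L}; {A, B, L}⁺ = {A, B, L}; … — none reach the full schema.

{A, J, L}, {A, B, C, L}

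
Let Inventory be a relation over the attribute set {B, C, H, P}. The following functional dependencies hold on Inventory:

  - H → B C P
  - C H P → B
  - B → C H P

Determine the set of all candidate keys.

{B}⁺: B→CHP adds C, H, P → {B, C, H, P}.
{H}⁺: H→BCP adds B, C, P → {B, C, H, P}.

{B}; {H}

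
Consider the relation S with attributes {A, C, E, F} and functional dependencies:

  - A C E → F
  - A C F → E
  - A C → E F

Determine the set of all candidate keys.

Attributes A, C never appear on any right-hand side, so every candidate key must contain {A, C}.
{A, C}⁺ = {A, C, E, F}, which is all of the schema, so {A, C} is the only candidate key.

{A, C}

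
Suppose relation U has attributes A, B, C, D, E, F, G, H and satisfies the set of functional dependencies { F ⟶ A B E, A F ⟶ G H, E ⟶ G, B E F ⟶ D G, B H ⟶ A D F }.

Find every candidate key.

CF, BCH

Attribute C never appears on the right-hand side of any dependency, so C must belong to every candidate key.
{C}⁺ = {C}, which is not all of the schema, so we must add further attributes.
{C, F}⁺: F→ABE adds A, B, E; AF→GH adds G, H; BEF→DG adds D → {A, B, C, D, E, F, G, H}.
{B, C, H}⁺: BH→ADF adds A, D, F; F→ABE adds E; AF→GH adds G → {A, B, C, D, E, F, G, H}.
Any other superkey contains one of these as a subset, so there are no further candidate keys.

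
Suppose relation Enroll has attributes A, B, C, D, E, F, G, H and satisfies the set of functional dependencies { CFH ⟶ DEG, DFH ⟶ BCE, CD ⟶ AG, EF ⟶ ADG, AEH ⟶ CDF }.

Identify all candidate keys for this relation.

Attribute H never appears on the right-hand side of any dependency, so H must belong to every candidate key.
{H}⁺ = {H}, which is not all of the schema, so we must add further attributes.
{A, E, H}⁺: AEH→CDF adds C, D, F; CFH→DEG adds G; DFH→BCE adds B → {A, B, C, D, E, F, G, H}. Minimal: {E, H}⁺ = {E, H}; {A, H}⁺ = {A, H}; {A, E}⁺ = {A, E} — none reach the full schema.
{C, F, H}⁺: CFH→DEG adds D, E, G; DFH→BCE adds B; CD→AG adds A → {A, B, C, D, E, F, G, H}. Minimal: {F, H}⁺ = {F, H}; {C, H}⁺ = {C, H}; {C, F}⁺ = {C, F} — none reach the full schema.
{D, F, H}⁺: DFH→BCE adds B, C, E; CD→AG adds A, G → {A, B, C, D, E, F, G, H}. Minimal: {F, H}⁺ = {F, H}; {D, H}⁺ = {D, H}; {D, F}⁺ = {D, F} — none reach the full schema.
{E, F, H}⁺: EF→ADG adds A, D, G; AEH→CDF adds C; DFH→BCE adds B → {A, B, C, D, E, F, G, H}. Minimal: {F, H}⁺ = {F, H}; {E, H}⁺ = {E, H}; {E, F}⁺ = {A, D, E, F, G} — none reach the full schema.
{C, D, E, H}⁺: CD→AG adds A, G; AEH→CDF adds F; DFH→BCE adds B → {A, B, C, D, E, F, G, H}. Minimal: {D, E, H}⁺ = {D, E, H}; {C, E, H}⁺ = {C, E, H}; {C, D, H}⁺ = {A, C, D, G, H}; … — none reach the full schema.
Any other superkey contains one of these as a subset, so there are no further candidate keys.

{A, E, H}, {C, F, H}, {D, F, H}, {E, F, H}, {C, D, E, H}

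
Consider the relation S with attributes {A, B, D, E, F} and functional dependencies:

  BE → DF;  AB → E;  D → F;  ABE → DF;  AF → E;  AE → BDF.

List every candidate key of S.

{A, B}; {A, D}; {A, E}; {A, F}

Attribute A never appears on the right-hand side of any dependency, so A must belong to every candidate key.
{A}⁺ = {A}, which is not all of the schema, so we must add further attributes.
{A, B}⁺: AB→E adds E; ABE→DF adds D, F → {A, B, D, E, F}.
{A, D}⁺: D→F adds F; AF→E adds E; AE→BDF adds B → {A, B, D, E, F}.
{A, E}⁺: AE→BDF adds B, D, F → {A, B, D, E, F}.
{A, F}⁺: AF→E adds E; AE→BDF adds B, D → {A, B, D, E, F}.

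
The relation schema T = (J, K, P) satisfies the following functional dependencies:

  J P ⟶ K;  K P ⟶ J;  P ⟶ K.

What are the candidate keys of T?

{P}

Attribute P never appears on the right-hand side of any dependency, so P must belong to every candidate key.
{P}⁺ = {J, K, P}, which is all of the schema, so {P} is the only candidate key.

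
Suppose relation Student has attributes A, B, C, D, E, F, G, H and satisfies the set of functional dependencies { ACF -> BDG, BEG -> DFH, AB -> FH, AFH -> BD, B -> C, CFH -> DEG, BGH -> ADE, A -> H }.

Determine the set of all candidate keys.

(A, B); (A, F); (B, E, G); (B, F, H); (B, G, H)

{A, B}⁺: AB→FH adds F, H; AFH→BD adds D; B→C adds C; CFH→DEG adds E, G → {A, B, C, D, E, F, G, H}. Minimal: {B}⁺ = {B, C}; {A}⁺ = {A, H} — none reach the full schema.
{A, F}⁺: A→H adds H; AFH→BD adds B, D; B→C adds C; CFH→DEG adds E, G → {A, B, C, D, E, F, G, H}. Minimal: {F}⁺ = {F}; {A}⁺ = {A, H} — none reach the full schema.
{B, E, G}⁺: BEG→DFH adds D, F, H; B→C adds C; BGH→ADE adds A → {A, B, C, D, E, F, G, H}. Minimal: {E, G}⁺ = {E, G}; {B, G}⁺ = {B, C, G}; {B, E}⁺ = {B, C, E} — none reach the full schema.
{B, F, H}⁺: B→C adds C; CFH→DEG adds D, E, G; BGH→ADE adds A → {A, B, C, D, E, F, G, H}. Minimal: {F, H}⁺ = {F, H}; {B, H}⁺ = {B, C, H}; {B, F}⁺ = {B, C, F} — none reach the full schema.
{B, G, H}⁺: B→C adds C; BGH→ADE adds A, D, E; BEG→DFH adds F → {A, B, C, D, E, F, G, H}. Minimal: {G, H}⁺ = {G, H}; {B, H}⁺ = {B, C, H}; {B, G}⁺ = {B, C, G} — none reach the full schema.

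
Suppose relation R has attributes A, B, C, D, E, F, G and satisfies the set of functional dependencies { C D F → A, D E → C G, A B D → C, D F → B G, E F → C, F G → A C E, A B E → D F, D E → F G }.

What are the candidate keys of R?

{D, E}⁺: DE→CG adds C, G; DE→FG adds F; CDF→A adds A; DF→BG adds B → {A, B, C, D, E, F, G}. Minimal: {E}⁺ = {E}; {D}⁺ = {D} — none reach the full schema.
{D, F}⁺: DF→BG adds B, G; FG→ACE adds A, C, E → {A, B, C, D, E, F, G}. Minimal: {F}⁺ = {F}; {D}⁺ = {D} — none reach the full schema.
{A, B, E}⁺: ABE→DF adds D, F; DE→FG adds G; DE→CG adds C → {A, B, C, D, E, F, G}. Minimal: {B, E}⁺ = {B, E}; {A, E}⁺ = {A, E}; {A, B}⁺ = {A, B} — none reach the full schema.
{B, F, G}⁺: FG→ACE adds A, C, E; ABE→DF adds D → {A, B, C, D, E, F, G}. Minimal: {F, G}⁺ = {A, C, E, F, G}; {B, G}⁺ = {B, G}; {B, F}⁺ = {B, F} — none reach the full schema.
Any other superkey contains one of these as a subset, so there are no further candidate keys.

DE, DF, ABE, BFG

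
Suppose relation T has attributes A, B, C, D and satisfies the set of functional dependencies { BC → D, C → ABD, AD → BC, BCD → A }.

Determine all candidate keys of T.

(C), (A, D)

{C}⁺: C→ABD adds A, B, D → {A, B, C, D}.
{A, D}⁺: AD→BC adds B, C → {A, B, C, D}. Minimal: {D}⁺ = {D}; {A}⁺ = {A} — none reach the full schema.
Any other superkey contains one of these as a subset, so there are no further candidate keys.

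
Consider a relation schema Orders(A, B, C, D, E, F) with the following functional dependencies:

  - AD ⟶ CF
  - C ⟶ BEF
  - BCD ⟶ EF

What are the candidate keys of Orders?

{A, D}

Attributes A, D never appear on any right-hand side, so every candidate key must contain {A, D}.
{A, D}⁺ = {A, B, C, D, E, F}, which is all of the schema, so {A, D} is the only candidate key.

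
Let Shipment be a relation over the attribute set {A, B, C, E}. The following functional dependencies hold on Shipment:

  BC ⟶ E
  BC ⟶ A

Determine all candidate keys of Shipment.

Attributes B, C never appear on any right-hand side, so every candidate key must contain {B, C}.
{B, C}⁺ = {A, B, C, E}, which is all of the schema, so {B, C} is the only candidate key.

{B, C}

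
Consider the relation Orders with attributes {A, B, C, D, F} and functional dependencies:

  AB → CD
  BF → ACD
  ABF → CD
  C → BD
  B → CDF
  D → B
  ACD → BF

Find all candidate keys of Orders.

(B), (C), (D)

{B}⁺: B→CDF adds C, D, F; BF→ACD adds A → {A, B, C, D, F}.
{C}⁺: C→BD adds B, D; B→CDF adds F; BF→ACD adds A → {A, B, C, D, F}.
{D}⁺: D→B adds B; B→CDF adds C, F; BF→ACD adds A → {A, B, C, D, F}.
Any other superkey contains one of these as a subset, so there are no further candidate keys.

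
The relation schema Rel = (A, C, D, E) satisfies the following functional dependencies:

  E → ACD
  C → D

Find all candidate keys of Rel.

{E}

Attribute E never appears on the right-hand side of any dependency, so E must belong to every candidate key.
{E}⁺ = {A, C, D, E}, which is all of the schema, so {E} is the only candidate key.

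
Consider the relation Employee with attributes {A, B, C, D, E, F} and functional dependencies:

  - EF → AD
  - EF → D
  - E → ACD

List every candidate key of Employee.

{B, E, F}

Attributes B, E, F never appear on any right-hand side, so every candidate key must contain {B, E, F}.
{B, E, F}⁺ = {A, B, C, D, E, F}, which is all of the schema, so {B, E, F} is the only candidate key.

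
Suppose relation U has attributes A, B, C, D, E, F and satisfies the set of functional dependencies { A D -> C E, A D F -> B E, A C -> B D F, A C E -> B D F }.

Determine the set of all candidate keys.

AC; AD

Attribute A never appears on the right-hand side of any dependency, so A must belong to every candidate key.
{A}⁺ = {A}, which is not all of the schema, so we must add further attributes.
{A, C}⁺: AC→BDF adds B, D, F; AD→CE adds E → {A, B, C, D, E, F}. Minimal: {C}⁺ = {C}; {A}⁺ = {A} — none reach the full schema.
{A, D}⁺: AD→CE adds C, E; AC→BDF adds B, F → {A, B, C, D, E, F}. Minimal: {D}⁺ = {D}; {A}⁺ = {A} — none reach the full schema.
Any other superkey contains one of these as a subset, so there are no further candidate keys.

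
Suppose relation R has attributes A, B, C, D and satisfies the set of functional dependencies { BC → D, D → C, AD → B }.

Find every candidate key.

Attribute A never appears on the right-hand side of any dependency, so A must belong to every candidate key.
{A}⁺ = {A}, which is not all of the schema, so we must add further attributes.
{A, D}⁺: D→C adds C; AD→B adds B → {A, B, C, D}. Minimal: {D}⁺ = {C, D}; {A}⁺ = {A} — none reach the full schema.
{A, B, C}⁺: BC→D adds D → {A, B, C, D}. Minimal: {B, C}⁺ = {B, C, D}; {A, C}⁺ = {A, C}; {A, B}⁺ = {A, B} — none reach the full schema.

AD, ABC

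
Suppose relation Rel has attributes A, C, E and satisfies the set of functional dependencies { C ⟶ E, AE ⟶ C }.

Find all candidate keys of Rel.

Attribute A never appears on the right-hand side of any dependency, so A must belong to every candidate key.
{A}⁺ = {A}, which is not all of the schema, so we must add further attributes.
{A, C}⁺: C→E adds E → {A, C, E}.
{A, E}⁺: AE→C adds C → {A, C, E}.
Any other superkey contains one of these as a subset, so there are no further candidate keys.

(A, C), (A, E)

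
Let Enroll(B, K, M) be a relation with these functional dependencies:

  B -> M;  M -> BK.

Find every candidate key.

{B}; {M}

{B}⁺: B→M adds M; M→BK adds K → {B, K, M}.
{M}⁺: M→BK adds B, K → {B, K, M}.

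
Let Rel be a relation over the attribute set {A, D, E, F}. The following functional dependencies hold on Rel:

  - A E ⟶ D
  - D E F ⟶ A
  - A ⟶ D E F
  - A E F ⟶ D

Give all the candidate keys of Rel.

{A}, {D, E, F}

{A}⁺: A→DEF adds D, E, F → {A, D, E, F}.
{D, E, F}⁺: DEF→A adds A → {A, D, E, F}.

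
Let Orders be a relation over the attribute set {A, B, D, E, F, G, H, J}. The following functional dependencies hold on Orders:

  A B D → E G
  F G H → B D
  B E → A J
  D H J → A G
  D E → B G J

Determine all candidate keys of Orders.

AFGH, DEFH, DFHJ, EFGH, FGHJ, ABDFH

Attributes F, H never appear on any right-hand side, so every candidate key must contain {F, H}.
{F, H}⁺ = {F, H}, which is not all of the schema, so we must add further attributes.
{A, F, G, H}⁺: FGH→BD adds B, D; ABD→EG adds E; BE→AJ adds J → {A, B, D, E, F, G, H, J}. Minimal: {F, G, H}⁺ = {B, D, F, G, H}; {A, G, H}⁺ = {A, G, H}; {A, F, H}⁺ = {A, F, H}; … — none reach the full schema.
{D, E, F, H}⁺: DE→BGJ adds B, G, J; BE→AJ adds A → {A, B, D, E, F, G, H, J}. Minimal: {E, F, H}⁺ = {E, F, H}; {D, F, H}⁺ = {D, F, H}; {D, E, H}⁺ = {A, B, D, E, G, H, J}; … — none reach the full schema.
{D, F, H, J}⁺: DHJ→AG adds A, G; FGH→BD adds B; ABD→EG adds E → {A, B, D, E, F, G, H, J}. Minimal: {F, H, J}⁺ = {F, H, J}; {D, H, J}⁺ = {A, D, G, H, J}; {D, F, J}⁺ = {D, F, J}; … — none reach the full schema.
{E, F, G, H}⁺: FGH→BD adds B, D; BE→AJ adds A, J → {A, B, D, E, F, G, H, J}. Minimal: {F, G, H}⁺ = {B, D, F, G, H}; {E, G, H}⁺ = {E, G, H}; {E, F, H}⁺ = {E, F, H}; … — none reach the full schema.
{F, G, H, J}⁺: FGH→BD adds B, D; DHJ→AG adds A; ABD→EG adds E → {A, B, D, E, F, G, H, J}. Minimal: {G, H, J}⁺ = {G, H, J}; {F, H, J}⁺ = {F, H, J}; {F, G, J}⁺ = {F, G, J}; … — none reach the full schema.
{A, B, D, F, H}⁺: ABD→EG adds E, G; BE→AJ adds J → {A, B, D, E, F, G, H, J}. Minimal: {B, D, F, H}⁺ = {B, D, F, H}; {A, D, F, H}⁺ = {A, D, F, H}; {A, B, F, H}⁺ = {A, B, F, H}; … — none reach the full schema.
Any other superkey contains one of these as a subset, so there are no further candidate keys.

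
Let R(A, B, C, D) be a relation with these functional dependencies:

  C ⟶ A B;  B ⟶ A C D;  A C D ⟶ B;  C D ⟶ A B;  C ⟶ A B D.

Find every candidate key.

{B}⁺: B→ACD adds A, C, D → {A, B, C, D}.
{C}⁺: C→AB adds A, B; B→ACD adds D → {A, B, C, D}.

{B}; {C}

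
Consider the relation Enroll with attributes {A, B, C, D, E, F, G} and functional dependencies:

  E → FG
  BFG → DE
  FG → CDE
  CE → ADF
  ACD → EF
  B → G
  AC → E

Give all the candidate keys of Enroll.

Attribute B never appears on the right-hand side of any dependency, so B must belong to every candidate key.
{B}⁺ = {B, G}, which is not all of the schema, so we must add further attributes.
{B, E}⁺: E→FG adds F, G; BFG→DE adds D; FG→CDE adds C; CE→ADF adds A → {A, B, C, D, E, F, G}.
{B, F}⁺: B→G adds G; BFG→DE adds D, E; FG→CDE adds C; CE→ADF adds A → {A, B, C, D, E, F, G}.
{A, B, C}⁺: B→G adds G; AC→E adds E; E→FG adds F; BFG→DE adds D → {A, B, C, D, E, F, G}.

(B, E), (B, F), (A, B, C)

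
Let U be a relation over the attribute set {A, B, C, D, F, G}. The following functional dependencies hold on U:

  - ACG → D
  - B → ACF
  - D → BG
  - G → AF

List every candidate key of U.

{D}⁺: D→BG adds B, G; G→AF adds A, F; B→ACF adds C → {A, B, C, D, F, G}.
{B, G}⁺: B→ACF adds A, C, F; ACG→D adds D → {A, B, C, D, F, G}. Minimal: {G}⁺ = {A, F, G}; {B}⁺ = {A, B, C, F} — none reach the full schema.
{C, G}⁺: G→AF adds A, F; ACG→D adds D; D→BG adds B → {A, B, C, D, F, G}. Minimal: {G}⁺ = {A, F, G}; {C}⁺ = {C} — none reach the full schema.
Any other superkey contains one of these as a subset, so there are no further candidate keys.

(D); (B, G); (C, G)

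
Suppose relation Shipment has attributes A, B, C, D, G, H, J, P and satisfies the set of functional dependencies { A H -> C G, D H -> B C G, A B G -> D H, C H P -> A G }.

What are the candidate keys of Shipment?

{D, H, J, P}⁺: DH→BCG adds B, C, G; CHP→AG adds A → {A, B, C, D, G, H, J, P}.
{A, B, G, J, P}⁺: ABG→DH adds D, H; AH→CG adds C → {A, B, C, D, G, H, J, P}.
{A, B, H, J, P}⁺: AH→CG adds C, G; ABG→DH adds D → {A, B, C, D, G, H, J, P}.
{B, C, H, J, P}⁺: CHP→AG adds A, G; ABG→DH adds D → {A, B, C, D, G, H, J, P}.

DHJP, ABGJP, ABHJP, BCHJP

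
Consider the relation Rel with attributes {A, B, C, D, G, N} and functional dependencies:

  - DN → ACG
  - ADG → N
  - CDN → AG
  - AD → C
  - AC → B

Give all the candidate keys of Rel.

{D, N}⁺: DN→ACG adds A, C, G; AC→B adds B → {A, B, C, D, G, N}. Minimal: {N}⁺ = {N}; {D}⁺ = {D} — none reach the full schema.
{A, D, G}⁺: ADG→N adds N; AD→C adds C; AC→B adds B → {A, B, C, D, G, N}. Minimal: {D, G}⁺ = {D, G}; {A, G}⁺ = {A, G}; {A, D}⁺ = {A, B, C, D} — none reach the full schema.

{D, N}, {A, D, G}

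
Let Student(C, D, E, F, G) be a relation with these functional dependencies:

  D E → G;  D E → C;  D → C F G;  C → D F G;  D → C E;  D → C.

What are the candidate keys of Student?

{C}⁺: C→DFG adds D, F, G; D→CE adds E → {C, D, E, F, G}.
{D}⁺: D→CFG adds C, F, G; D→CE adds E → {C, D, E, F, G}.
Any other superkey contains one of these as a subset, so there are no further candidate keys.

{C}, {D}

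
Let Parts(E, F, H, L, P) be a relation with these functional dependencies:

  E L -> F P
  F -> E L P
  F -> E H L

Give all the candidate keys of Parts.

{F}⁺: F→ELP adds E, L, P; F→EHL adds H → {E, F, H, L, P}.
{E, L}⁺: EL→FP adds F, P; F→EHL adds H → {E, F, H, L, P}. Minimal: {L}⁺ = {L}; {E}⁺ = {E} — none reach the full schema.

(F), (E, L)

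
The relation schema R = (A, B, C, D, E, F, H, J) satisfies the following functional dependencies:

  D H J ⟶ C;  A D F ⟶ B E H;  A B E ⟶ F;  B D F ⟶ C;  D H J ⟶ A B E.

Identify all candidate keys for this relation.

Attributes D, J never appear on any right-hand side, so every candidate key must contain {D, J}.
{D, J}⁺ = {D, J}, which is not all of the schema, so we must add further attributes.
{D, H, J}⁺: DHJ→C adds C; DHJ→ABE adds A, B, E; ABE→F adds F → {A, B, C, D, E, F, H, J}.
{A, D, F, J}⁺: ADF→BEH adds B, E, H; BDF→C adds C → {A, B, C, D, E, F, H, J}.
{A, B, D, E, J}⁺: ABE→F adds F; BDF→C adds C; ADF→BEH adds H → {A, B, C, D, E, F, H, J}.

(D, H, J), (A, D, F, J), (A, B, D, E, J)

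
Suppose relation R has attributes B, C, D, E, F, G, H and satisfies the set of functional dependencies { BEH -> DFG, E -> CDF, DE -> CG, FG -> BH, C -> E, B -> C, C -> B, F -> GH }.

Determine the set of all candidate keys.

{B}, {C}, {E}, {F}

{B}⁺: B→C adds C; C→E adds E; E→CDF adds D, F; DE→CG adds G; FG→BH adds H → {B, C, D, E, F, G, H}.
{C}⁺: C→E adds E; C→B adds B; E→CDF adds D, F; DE→CG adds G; FG→BH adds H → {B, C, D, E, F, G, H}.
{E}⁺: E→CDF adds C, D, F; DE→CG adds G; FG→BH adds B, H → {B, C, D, E, F, G, H}.
{F}⁺: F→GH adds G, H; FG→BH adds B; B→C adds C; C→E adds E; BEH→DFG adds D → {B, C, D, E, F, G, H}.
Any other superkey contains one of these as a subset, so there are no further candidate keys.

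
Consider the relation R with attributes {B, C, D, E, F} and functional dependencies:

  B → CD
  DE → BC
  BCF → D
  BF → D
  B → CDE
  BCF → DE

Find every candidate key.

{B, F}⁺: B→CD adds C, D; B→CDE adds E → {B, C, D, E, F}.
{D, E, F}⁺: DE→BC adds B, C → {B, C, D, E, F}.

{B, F}; {D, E, F}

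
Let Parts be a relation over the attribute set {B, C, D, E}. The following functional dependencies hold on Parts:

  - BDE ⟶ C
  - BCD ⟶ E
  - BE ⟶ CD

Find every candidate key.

{B, E}⁺: BE→CD adds C, D → {B, C, D, E}. Minimal: {E}⁺ = {E}; {B}⁺ = {B} — none reach the full schema.
{B, C, D}⁺: BCD→E adds E → {B, C, D, E}. Minimal: {C, D}⁺ = {C, D}; {B, D}⁺ = {B, D}; {B, C}⁺ = {B, C} — none reach the full schema.

{B, E}, {B, C, D}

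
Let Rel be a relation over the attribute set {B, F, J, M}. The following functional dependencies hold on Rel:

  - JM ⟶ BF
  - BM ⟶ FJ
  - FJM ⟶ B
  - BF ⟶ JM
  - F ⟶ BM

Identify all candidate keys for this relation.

{F}⁺: F→BM adds B, M; BM→FJ adds J → {B, F, J, M}.
{B, M}⁺: BM→FJ adds F, J → {B, F, J, M}. Minimal: {M}⁺ = {M}; {B}⁺ = {B} — none reach the full schema.
{J, M}⁺: JM→BF adds B, F → {B, F, J, M}. Minimal: {M}⁺ = {M}; {J}⁺ = {J} — none reach the full schema.

F, BM, JM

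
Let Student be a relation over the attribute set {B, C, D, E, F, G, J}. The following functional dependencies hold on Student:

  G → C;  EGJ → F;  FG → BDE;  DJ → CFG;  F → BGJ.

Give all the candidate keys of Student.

{F}⁺: F→BGJ adds B, G, J; G→C adds C; FG→BDE adds D, E → {B, C, D, E, F, G, J}.
{D, J}⁺: DJ→CFG adds C, F, G; F→BGJ adds B; FG→BDE adds E → {B, C, D, E, F, G, J}. Minimal: {J}⁺ = {J}; {D}⁺ = {D} — none reach the full schema.
{E, G, J}⁺: G→C adds C; EGJ→F adds F; FG→BDE adds B, D → {B, C, D, E, F, G, J}. Minimal: {G, J}⁺ = {C, G, J}; {E, J}⁺ = {E, J}; {E, G}⁺ = {C, E, G} — none reach the full schema.
Any other superkey contains one of these as a subset, so there are no further candidate keys.

{F}; {D, J}; {E, G, J}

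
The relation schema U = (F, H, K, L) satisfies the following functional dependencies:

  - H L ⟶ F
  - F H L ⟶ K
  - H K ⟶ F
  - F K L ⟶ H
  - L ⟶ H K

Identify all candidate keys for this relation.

{L}⁺: L→HK adds H, K; HL→F adds F → {F, H, K, L}.
No other minimal superkey exists.

L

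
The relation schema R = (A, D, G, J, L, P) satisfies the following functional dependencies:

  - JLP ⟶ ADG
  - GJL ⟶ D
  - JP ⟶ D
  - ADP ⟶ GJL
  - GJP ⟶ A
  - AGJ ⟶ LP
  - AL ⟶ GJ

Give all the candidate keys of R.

{A, L}⁺: AL→GJ adds G, J; GJL→D adds D; AGJ→LP adds P → {A, D, G, J, L, P}. Minimal: {L}⁺ = {L}; {A}⁺ = {A} — none reach the full schema.
{A, D, P}⁺: ADP→GJL adds G, J, L → {A, D, G, J, L, P}. Minimal: {D, P}⁺ = {D, P}; {A, P}⁺ = {A, P}; {A, D}⁺ = {A, D} — none reach the full schema.
{A, G, J}⁺: AGJ→LP adds L, P; JLP→ADG adds D → {A, D, G, J, L, P}. Minimal: {G, J}⁺ = {G, J}; {A, J}⁺ = {A, J}; {A, G}⁺ = {A, G} — none reach the full schema.
{A, J, P}⁺: JP→D adds D; ADP→GJL adds G, L → {A, D, G, J, L, P}. Minimal: {J, P}⁺ = {D, J, P}; {A, P}⁺ = {A, P}; {A, J}⁺ = {A, J} — none reach the full schema.
{G, J, P}⁺: JP→D adds D; GJP→A adds A; AGJ→LP adds L → {A, D, G, J, L, P}. Minimal: {J, P}⁺ = {D, J, P}; {G, P}⁺ = {G, P}; {G, J}⁺ = {G, J} — none reach the full schema.
{J, L, P}⁺: JLP→ADG adds A, D, G → {A, D, G, J, L, P}. Minimal: {L, P}⁺ = {L, P}; {J, P}⁺ = {D, J, P}; {J, L}⁺ = {J, L} — none reach the full schema.
Any other superkey contains one of these as a subset, so there are no further candidate keys.

AL; ADP; AGJ; AJP; GJP; JLP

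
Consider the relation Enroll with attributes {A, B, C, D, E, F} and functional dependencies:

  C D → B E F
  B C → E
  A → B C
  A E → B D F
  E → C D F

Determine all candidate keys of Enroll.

Attribute A never appears on the right-hand side of any dependency, so A must belong to every candidate key.
{A}⁺ = {A, B, C, D, E, F}, which is all of the schema, so {A} is the only candidate key.

A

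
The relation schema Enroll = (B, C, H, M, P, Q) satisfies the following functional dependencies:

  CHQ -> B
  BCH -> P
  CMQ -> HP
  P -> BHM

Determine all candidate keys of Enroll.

{C, H, Q}⁺: CHQ→B adds B; BCH→P adds P; P→BHM adds M → {B, C, H, M, P, Q}.
{C, M, Q}⁺: CMQ→HP adds H, P; P→BHM adds B → {B, C, H, M, P, Q}.
{C, P, Q}⁺: P→BHM adds B, H, M → {B, C, H, M, P, Q}.

CHQ, CMQ, CPQ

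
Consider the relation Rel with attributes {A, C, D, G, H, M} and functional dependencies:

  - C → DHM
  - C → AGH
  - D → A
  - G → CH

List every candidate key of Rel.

(C), (G)

{C}⁺: C→DHM adds D, H, M; C→AGH adds A, G → {A, C, D, G, H, M}.
{G}⁺: G→CH adds C, H; C→DHM adds D, M; C→AGH adds A → {A, C, D, G, H, M}.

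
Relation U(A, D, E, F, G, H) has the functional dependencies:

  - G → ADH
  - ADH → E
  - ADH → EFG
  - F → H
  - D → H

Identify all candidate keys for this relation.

{G}⁺: G→ADH adds A, D, H; ADH→E adds E; ADH→EFG adds F → {A, D, E, F, G, H}.
{A, D}⁺: D→H adds H; ADH→E adds E; ADH→EFG adds F, G → {A, D, E, F, G, H}. Minimal: {D}⁺ = {D, H}; {A}⁺ = {A} — none reach the full schema.
Any other superkey contains one of these as a subset, so there are no further candidate keys.

{G}, {A, D}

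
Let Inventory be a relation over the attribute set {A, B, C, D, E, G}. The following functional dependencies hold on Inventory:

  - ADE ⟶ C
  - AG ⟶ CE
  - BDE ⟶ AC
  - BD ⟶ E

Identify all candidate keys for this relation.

{B, D, G}

Attributes B, D, G never appear on any right-hand side, so every candidate key must contain {B, D, G}.
{B, D, G}⁺ = {A, B, C, D, E, G}, which is all of the schema, so {B, D, G} is the only candidate key.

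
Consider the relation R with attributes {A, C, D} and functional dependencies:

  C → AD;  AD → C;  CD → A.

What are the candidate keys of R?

C, AD

{C}⁺: C→AD adds A, D → {A, C, D}.
{A, D}⁺: AD→C adds C → {A, C, D}. Minimal: {D}⁺ = {D}; {A}⁺ = {A} — none reach the full schema.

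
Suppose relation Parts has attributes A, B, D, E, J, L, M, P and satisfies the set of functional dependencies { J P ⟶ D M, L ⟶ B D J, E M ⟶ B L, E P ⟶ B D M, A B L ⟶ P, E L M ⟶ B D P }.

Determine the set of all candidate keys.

AEL, AEM, AEP

Attributes A, E never appear on any right-hand side, so every candidate key must contain {A, E}.
{A, E}⁺ = {A, E}, which is not all of the schema, so we must add further attributes.
{A, E, L}⁺: L→BDJ adds B, D, J; ABL→P adds P; JP→DM adds M → {A, B, D, E, J, L, M, P}.
{A, E, M}⁺: EM→BL adds B, L; ABL→P adds P; ELM→BDP adds D; L→BDJ adds J → {A, B, D, E, J, L, M, P}.
{A, E, P}⁺: EP→BDM adds B, D, M; EM→BL adds L; L→BDJ adds J → {A, B, D, E, J, L, M, P}.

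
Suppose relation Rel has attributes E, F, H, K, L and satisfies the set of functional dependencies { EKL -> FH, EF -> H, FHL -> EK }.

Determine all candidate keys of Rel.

EFL, EKL, FHL

Attribute L never appears on the right-hand side of any dependency, so L must belong to every candidate key.
{L}⁺ = {L}, which is not all of the schema, so we must add further attributes.
{E, F, L}⁺: EF→H adds H; FHL→EK adds K → {E, F, H, K, L}.
{E, K, L}⁺: EKL→FH adds F, H → {E, F, H, K, L}.
{F, H, L}⁺: FHL→EK adds E, K → {E, F, H, K, L}.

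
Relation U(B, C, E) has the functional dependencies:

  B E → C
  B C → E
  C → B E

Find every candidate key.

{C}⁺: C→BE adds B, E → {B, C, E}.
{B, E}⁺: BE→C adds C → {B, C, E}. Minimal: {E}⁺ = {E}; {B}⁺ = {B} — none reach the full schema.

{C}; {B, E}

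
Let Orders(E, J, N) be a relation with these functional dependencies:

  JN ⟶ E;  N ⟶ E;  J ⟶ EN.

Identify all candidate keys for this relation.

Attribute J never appears on the right-hand side of any dependency, so J must belong to every candidate key.
{J}⁺ = {E, J, N}, which is all of the schema, so {J} is the only candidate key.

J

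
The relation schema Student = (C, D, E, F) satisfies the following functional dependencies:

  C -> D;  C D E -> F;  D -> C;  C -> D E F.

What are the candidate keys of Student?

(C); (D)

{C}⁺: C→D adds D; C→DEF adds E, F → {C, D, E, F}.
{D}⁺: D→C adds C; C→DEF adds E, F → {C, D, E, F}.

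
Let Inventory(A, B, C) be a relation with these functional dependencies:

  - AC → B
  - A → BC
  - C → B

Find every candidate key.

Attribute A never appears on the right-hand side of any dependency, so A must belong to every candidate key.
{A}⁺ = {A, B, C}, which is all of the schema, so {A} is the only candidate key.

(A)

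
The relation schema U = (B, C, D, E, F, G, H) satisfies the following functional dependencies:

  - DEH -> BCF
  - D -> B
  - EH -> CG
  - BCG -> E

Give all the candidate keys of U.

(D, E, H); (C, D, G, H)

{D, E, H}⁺: DEH→BCF adds B, C, F; EH→CG adds G → {B, C, D, E, F, G, H}.
{C, D, G, H}⁺: D→B adds B; BCG→E adds E; DEH→BCF adds F → {B, C, D, E, F, G, H}.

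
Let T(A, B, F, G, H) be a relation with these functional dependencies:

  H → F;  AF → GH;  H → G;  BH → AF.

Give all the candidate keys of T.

Attribute B never appears on the right-hand side of any dependency, so B must belong to every candidate key.
{B}⁺ = {B}, which is not all of the schema, so we must add further attributes.
{B, H}⁺: H→F adds F; H→G adds G; BH→AF adds A → {A, B, F, G, H}.
{A, B, F}⁺: AF→GH adds G, H → {A, B, F, G, H}.

BH, ABF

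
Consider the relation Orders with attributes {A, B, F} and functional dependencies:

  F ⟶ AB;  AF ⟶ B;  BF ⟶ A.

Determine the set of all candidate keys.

{F}⁺: F→AB adds A, B → {A, B, F}.

{F}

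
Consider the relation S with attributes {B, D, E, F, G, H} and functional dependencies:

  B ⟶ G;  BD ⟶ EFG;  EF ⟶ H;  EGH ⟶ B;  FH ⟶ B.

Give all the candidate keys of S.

Attribute D never appears on the right-hand side of any dependency, so D must belong to every candidate key.
{D}⁺ = {D}, which is not all of the schema, so we must add further attributes.
{B, D}⁺: B→G adds G; BD→EFG adds E, F; EF→H adds H → {B, D, E, F, G, H}. Minimal: {D}⁺ = {D}; {B}⁺ = {B, G} — none reach the full schema.
{D, E, F}⁺: EF→H adds H; FH→B adds B; B→G adds G → {B, D, E, F, G, H}. Minimal: {E, F}⁺ = {B, E, F, G, H}; {D, F}⁺ = {D, F}; {D, E}⁺ = {D, E} — none reach the full schema.
{D, F, H}⁺: FH→B adds B; B→G adds G; BD→EFG adds E → {B, D, E, F, G, H}. Minimal: {F, H}⁺ = {B, F, G, H}; {D, H}⁺ = {D, H}; {D, F}⁺ = {D, F} — none reach the full schema.
{D, E, G, H}⁺: EGH→B adds B; BD→EFG adds F → {B, D, E, F, G, H}. Minimal: {E, G, H}⁺ = {B, E, G, H}; {D, G, H}⁺ = {D, G, H}; {D, E, H}⁺ = {D, E, H}; … — none reach the full schema.

{B, D}; {D, E, F}; {D, F, H}; {D, E, G, H}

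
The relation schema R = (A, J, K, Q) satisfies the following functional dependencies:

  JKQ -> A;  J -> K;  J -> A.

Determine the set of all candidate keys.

JQ

{J, Q}⁺: J→K adds K; J→A adds A → {A, J, K, Q}. Minimal: {Q}⁺ = {Q}; {J}⁺ = {A, J, K} — none reach the full schema.
No other minimal superkey exists.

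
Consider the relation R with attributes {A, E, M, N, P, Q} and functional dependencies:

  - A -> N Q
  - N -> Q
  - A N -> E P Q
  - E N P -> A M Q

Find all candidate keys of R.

{A}⁺: A→NQ adds N, Q; AN→EPQ adds E, P; ENP→AMQ adds M → {A, E, M, N, P, Q}.
{E, N, P}⁺: N→Q adds Q; ENP→AMQ adds A, M → {A, E, M, N, P, Q}. Minimal: {N, P}⁺ = {N, P, Q}; {E, P}⁺ = {E, P}; {E, N}⁺ = {E, N, Q} — none reach the full schema.
Any other superkey contains one of these as a subset, so there are no further candidate keys.

(A), (E, N, P)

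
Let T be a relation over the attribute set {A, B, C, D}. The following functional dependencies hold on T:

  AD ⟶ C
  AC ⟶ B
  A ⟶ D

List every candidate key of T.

{A}⁺: A→D adds D; AD→C adds C; AC→B adds B → {A, B, C, D}.

{A}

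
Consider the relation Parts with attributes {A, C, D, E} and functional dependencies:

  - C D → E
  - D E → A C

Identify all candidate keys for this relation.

Attribute D never appears on the right-hand side of any dependency, so D must belong to every candidate key.
{D}⁺ = {D}, which is not all of the schema, so we must add further attributes.
{C, D}⁺: CD→E adds E; DE→AC adds A → {A, C, D, E}. Minimal: {D}⁺ = {D}; {C}⁺ = {C} — none reach the full schema.
{D, E}⁺: DE→AC adds A, C → {A, C, D, E}. Minimal: {E}⁺ = {E}; {D}⁺ = {D} — none reach the full schema.
Any other superkey contains one of these as a subset, so there are no further candidate keys.

{C, D}, {D, E}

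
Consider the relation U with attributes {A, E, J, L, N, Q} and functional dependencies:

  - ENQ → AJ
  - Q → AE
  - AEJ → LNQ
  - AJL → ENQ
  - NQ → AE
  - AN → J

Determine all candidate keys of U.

JQ, NQ, AEJ, AEN, AJL, ALN

{J, Q}⁺: Q→AE adds A, E; AEJ→LNQ adds L, N → {A, E, J, L, N, Q}.
{N, Q}⁺: Q→AE adds A, E; AN→J adds J; AEJ→LNQ adds L → {A, E, J, L, N, Q}.
{A, E, J}⁺: AEJ→LNQ adds L, N, Q → {A, E, J, L, N, Q}.
{A, E, N}⁺: AN→J adds J; AEJ→LNQ adds L, Q → {A, E, J, L, N, Q}.
{A, J, L}⁺: AJL→ENQ adds E, N, Q → {A, E, J, L, N, Q}.
{A, L, N}⁺: AN→J adds J; AJL→ENQ adds E, Q → {A, E, J, L, N, Q}.
Any other superkey contains one of these as a subset, so there are no further candidate keys.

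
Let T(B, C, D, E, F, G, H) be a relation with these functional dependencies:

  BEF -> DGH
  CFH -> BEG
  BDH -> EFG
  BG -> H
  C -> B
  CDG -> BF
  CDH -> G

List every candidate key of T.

Attribute C never appears on the right-hand side of any dependency, so C must belong to every candidate key.
{C}⁺ = {B, C}, which is not all of the schema, so we must add further attributes.
{C, D, G}⁺: C→B adds B; CDG→BF adds F; BG→H adds H; CFH→BEG adds E → {B, C, D, E, F, G, H}. Minimal: {D, G}⁺ = {D, G}; {C, G}⁺ = {B, C, G, H}; {C, D}⁺ = {B, C, D} — none reach the full schema.
{C, D, H}⁺: C→B adds B; CDH→G adds G; BDH→EFG adds E, F → {B, C, D, E, F, G, H}. Minimal: {D, H}⁺ = {D, H}; {C, H}⁺ = {B, C, H}; {C, D}⁺ = {B, C, D} — none reach the full schema.
{C, E, F}⁺: C→B adds B; BEF→DGH adds D, G, H → {B, C, D, E, F, G, H}. Minimal: {E, F}⁺ = {E, F}; {C, F}⁺ = {B, C, F}; {C, E}⁺ = {B, C, E} — none reach the full schema.
{C, F, G}⁺: C→B adds B; BG→H adds H; CFH→BEG adds E; BEF→DGH adds D → {B, C, D, E, F, G, H}. Minimal: {F, G}⁺ = {F, G}; {C, G}⁺ = {B, C, G, H}; {C, F}⁺ = {B, C, F} — none reach the full schema.
{C, F, H}⁺: CFH→BEG adds B, E, G; BEF→DGH adds D → {B, C, D, E, F, G, H}. Minimal: {F, H}⁺ = {F, H}; {C, H}⁺ = {B, C, H}; {C, F}⁺ = {B, C, F} — none reach the full schema.

{C, D, G}; {C, D, H}; {C, E, F}; {C, F, G}; {C, F, H}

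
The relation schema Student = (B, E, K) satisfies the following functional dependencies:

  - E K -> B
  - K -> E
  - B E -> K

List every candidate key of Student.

{K}⁺: K→E adds E; EK→B adds B → {B, E, K}.
{B, E}⁺: BE→K adds K → {B, E, K}. Minimal: {E}⁺ = {E}; {B}⁺ = {B} — none reach the full schema.

(K); (B, E)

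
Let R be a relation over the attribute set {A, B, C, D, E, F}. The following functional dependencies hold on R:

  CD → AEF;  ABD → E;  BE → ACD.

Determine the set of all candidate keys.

Attribute B never appears on the right-hand side of any dependency, so B must belong to every candidate key.
{B}⁺ = {B}, which is not all of the schema, so we must add further attributes.
{B, E}⁺: BE→ACD adds A, C, D; CD→AEF adds F → {A, B, C, D, E, F}. Minimal: {E}⁺ = {E}; {B}⁺ = {B} — none reach the full schema.
{A, B, D}⁺: ABD→E adds E; BE→ACD adds C; CD→AEF adds F → {A, B, C, D, E, F}. Minimal: {B, D}⁺ = {B, D}; {A, D}⁺ = {A, D}; {A, B}⁺ = {A, B} — none reach the full schema.
{B, C, D}⁺: CD→AEF adds A, E, F → {A, B, C, D, E, F}. Minimal: {C, D}⁺ = {A, C, D, E, F}; {B, D}⁺ = {B, D}; {B, C}⁺ = {B, C} — none reach the full schema.

{B, E}, {A, B, D}, {B, C, D}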